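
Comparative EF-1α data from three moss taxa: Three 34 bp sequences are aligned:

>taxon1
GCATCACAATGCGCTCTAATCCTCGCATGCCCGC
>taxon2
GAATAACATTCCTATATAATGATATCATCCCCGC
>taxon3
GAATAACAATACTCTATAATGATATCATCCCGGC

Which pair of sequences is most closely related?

taxon2 and taxon3

taxon1–taxon2: 12/34 differ, p = 0.353, d = 0.477.
taxon1–taxon3: 11/34 differ, p = 0.324, d = 0.423.
taxon2–taxon3: 4/34 differ, p = 0.118, d = 0.128.
The smallest distance is between taxon2 and taxon3.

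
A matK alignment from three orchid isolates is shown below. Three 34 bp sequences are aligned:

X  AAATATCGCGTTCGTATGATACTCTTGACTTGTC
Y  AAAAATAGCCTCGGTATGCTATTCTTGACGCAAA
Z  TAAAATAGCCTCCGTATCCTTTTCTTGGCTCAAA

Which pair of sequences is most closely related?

X–Y: 12/34 differ, p = 0.353, d = 0.477.
X–Z: 14/34 differ, p = 0.412, d = 0.597.
Y–Z: 6/34 differ, p = 0.176, d = 0.201.
The smallest distance is between Y and Z.

Y and Z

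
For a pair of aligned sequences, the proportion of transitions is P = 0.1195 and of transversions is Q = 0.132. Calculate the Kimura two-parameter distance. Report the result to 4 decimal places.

0.3084

Under the Kimura two-parameter model, d = −½ ln(1 − 2P − Q) − ¼ ln(1 − 2Q).
1 − 2P − Q = 0.629, giving −½ ln(0.629) = 0.231812.
1 − 2Q = 0.736, giving −¼ ln(0.736) = 0.076631.
d = 0.231812 + 0.076631 = 0.308443.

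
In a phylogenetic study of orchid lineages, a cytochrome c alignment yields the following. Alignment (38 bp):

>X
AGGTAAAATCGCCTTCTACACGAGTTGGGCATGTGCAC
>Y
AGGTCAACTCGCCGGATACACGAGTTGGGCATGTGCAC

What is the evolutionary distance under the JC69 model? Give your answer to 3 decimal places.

0.145

The sequences differ at 5 of 38 sites (5, 8, 14, 15, 16), so p = 5/38 ≈ 0.131579.
d = −(3/4) ln(1 − 4p/3) = −0.75 ln(1 − 0.175439) = −0.75 ln(0.824561)
  = −0.75 × (-0.192904) = 0.144678 substitutions/site.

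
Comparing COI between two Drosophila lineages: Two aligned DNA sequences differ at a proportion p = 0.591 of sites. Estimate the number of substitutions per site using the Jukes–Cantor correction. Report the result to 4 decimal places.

1.1634

d = −(3/4) ln(1 − 4p/3) = −0.75 ln(1 − 0.788) = −0.75 ln(0.212)
  = −0.75 × (-1.551169) = 1.163377 substitutions/site.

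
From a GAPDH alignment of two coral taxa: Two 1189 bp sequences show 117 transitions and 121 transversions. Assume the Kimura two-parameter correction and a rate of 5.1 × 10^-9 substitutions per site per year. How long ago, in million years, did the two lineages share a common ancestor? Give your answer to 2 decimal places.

22.96

P = 117/1189 ≈ 0.098402 and Q = 121/1189 ≈ 0.101766.
Under the Kimura two-parameter model, d = −½ ln(1 − 2P − Q) − ¼ ln(1 − 2Q).
1 − 2P − Q = 0.70143, giving −½ ln(0.70143) = 0.177317.
1 − 2Q = 0.796468, giving −¼ ln(0.796468) = 0.056892.
d = 0.177317 + 0.056892 = 0.234209.
Under a molecular clock d = 2μt, so t = d/(2μ) = 0.234209 / (2 × 5.1 × 10^-9) = 22.96 million years.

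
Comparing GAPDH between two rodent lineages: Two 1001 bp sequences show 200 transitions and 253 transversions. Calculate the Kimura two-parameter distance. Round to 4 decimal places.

P = 200/1001 ≈ 0.1998 and Q = 253/1001 ≈ 0.252747.
Under the Kimura two-parameter model, d = −½ ln(1 − 2P − Q) − ¼ ln(1 − 2Q).
1 − 2P − Q = 0.347653, giving −½ ln(0.347653) = 0.528275.
1 − 2Q = 0.494506, giving −¼ ln(0.494506) = 0.176049.
d = 0.528275 + 0.176049 = 0.704324.

0.7043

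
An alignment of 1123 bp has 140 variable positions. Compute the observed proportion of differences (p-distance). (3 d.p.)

0.125

p = 140/1123 = 0.124666… ≈ 0.125 (to 3 d.p.).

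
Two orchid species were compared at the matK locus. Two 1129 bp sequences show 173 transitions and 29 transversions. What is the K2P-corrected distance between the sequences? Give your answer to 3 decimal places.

0.215

P = 173/1129 ≈ 0.153233 and Q = 29/1129 ≈ 0.025686.
Under the Kimura two-parameter model, d = −½ ln(1 − 2P − Q) − ¼ ln(1 − 2Q).
1 − 2P − Q = 0.667848, giving −½ ln(0.667848) = 0.201847.
1 − 2Q = 0.948628, giving −¼ ln(0.948628) = 0.013185.
d = 0.201847 + 0.013185 = 0.215032.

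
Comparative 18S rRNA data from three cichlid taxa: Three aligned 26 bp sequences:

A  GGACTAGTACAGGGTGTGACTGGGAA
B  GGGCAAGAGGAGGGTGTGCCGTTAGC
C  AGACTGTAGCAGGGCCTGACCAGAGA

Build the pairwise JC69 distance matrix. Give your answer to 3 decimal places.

A–B: 12/26 sites differ → p ≈ 0.461538, d = −0.75 ln(1 − 0.615384) = 0.716632 ≈ 0.717.
A–C: 11/26 sites differ → p ≈ 0.423077, d = −0.75 ln(1 − 0.564103) = 0.622762 ≈ 0.623.
B–C: 13/26 sites differ → p = 0.5, d = −0.75 ln(1 − 0.666667) = 0.823960 ≈ 0.824.

d(A,B) = 0.717, d(A,C) = 0.623, d(B,C) = 0.824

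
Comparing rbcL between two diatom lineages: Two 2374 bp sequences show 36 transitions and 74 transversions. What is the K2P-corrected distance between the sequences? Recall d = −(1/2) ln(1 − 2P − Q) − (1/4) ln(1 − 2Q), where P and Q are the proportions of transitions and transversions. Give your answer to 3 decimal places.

P = 36/2374 ≈ 0.015164 and Q = 74/2374 ≈ 0.031171.
Under the Kimura two-parameter model, d = −½ ln(1 − 2P − Q) − ¼ ln(1 − 2Q).
1 − 2P − Q = 0.938501, giving −½ ln(0.938501) = 0.031736.
1 − 2Q = 0.937658, giving −¼ ln(0.937658) = 0.016093.
d = 0.031736 + 0.016093 = 0.047829.

0.048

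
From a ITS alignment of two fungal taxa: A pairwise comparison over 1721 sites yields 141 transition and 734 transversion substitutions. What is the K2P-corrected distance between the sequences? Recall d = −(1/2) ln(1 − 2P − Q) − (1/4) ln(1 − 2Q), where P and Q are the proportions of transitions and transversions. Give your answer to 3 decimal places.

0.926

P = 141/1721 ≈ 0.081929 and Q = 734/1721 ≈ 0.426496.
Under the Kimura two-parameter model, d = −½ ln(1 − 2P − Q) − ¼ ln(1 − 2Q).
1 − 2P − Q = 0.409646, giving −½ ln(0.409646) = 0.446231.
1 − 2Q = 0.147008, giving −¼ ln(0.147008) = 0.479317.
d = 0.446231 + 0.479317 = 0.925548.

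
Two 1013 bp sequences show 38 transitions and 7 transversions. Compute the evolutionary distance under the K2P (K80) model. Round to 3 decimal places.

0.046

P = 38/1013 ≈ 0.037512 and Q = 7/1013 ≈ 0.00691.
Under the Kimura two-parameter model, d = −½ ln(1 − 2P − Q) − ¼ ln(1 − 2Q).
1 − 2P − Q = 0.918066, giving −½ ln(0.918066) = 0.042743.
1 − 2Q = 0.98618, giving −¼ ln(0.98618) = 0.003479.
d = 0.042743 + 0.003479 = 0.046222.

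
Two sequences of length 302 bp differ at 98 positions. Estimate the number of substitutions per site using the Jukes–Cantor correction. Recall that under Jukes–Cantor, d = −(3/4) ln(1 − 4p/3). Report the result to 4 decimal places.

p = 98/302 ≈ 0.324503.
d = −(3/4) ln(1 − 4p/3) = −0.75 ln(1 − 0.432671) = −0.75 ln(0.567329)
  = −0.75 × (-0.566816) = 0.425112 substitutions/site.

0.4251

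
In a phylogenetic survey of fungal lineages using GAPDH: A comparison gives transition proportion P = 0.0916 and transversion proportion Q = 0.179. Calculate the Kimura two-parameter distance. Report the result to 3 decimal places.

Under the Kimura two-parameter model, d = −½ ln(1 − 2P − Q) − ¼ ln(1 − 2Q).
1 − 2P − Q = 0.6378, giving −½ ln(0.6378) = 0.224865.
1 − 2Q = 0.642, giving −¼ ln(0.642) = 0.110792.
d = 0.224865 + 0.110792 = 0.335657.

0.336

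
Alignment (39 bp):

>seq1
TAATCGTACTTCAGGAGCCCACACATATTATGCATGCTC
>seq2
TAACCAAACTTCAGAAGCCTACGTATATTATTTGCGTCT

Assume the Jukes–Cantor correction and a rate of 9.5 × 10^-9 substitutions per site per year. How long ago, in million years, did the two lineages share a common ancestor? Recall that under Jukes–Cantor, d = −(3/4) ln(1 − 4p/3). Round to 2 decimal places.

25.71

The sequences differ at 14 of 39 sites, so p = 14/39 ≈ 0.358974.
d = −(3/4) ln(1 − 4p/3) = −0.75 ln(1 − 0.478632) = −0.75 ln(0.521368)
  = −0.75 × (-0.651299) = 0.488474 substitutions/site.
Under a molecular clock d = 2μt, so t = d/(2μ) = 0.488474 / (2 × 9.5 × 10^-9) = 25.71 million years.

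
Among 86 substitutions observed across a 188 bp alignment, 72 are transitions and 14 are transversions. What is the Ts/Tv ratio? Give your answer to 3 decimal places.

R = 72/14 = 5.142857… ≈ 5.143 (to 3 d.p.).

5.143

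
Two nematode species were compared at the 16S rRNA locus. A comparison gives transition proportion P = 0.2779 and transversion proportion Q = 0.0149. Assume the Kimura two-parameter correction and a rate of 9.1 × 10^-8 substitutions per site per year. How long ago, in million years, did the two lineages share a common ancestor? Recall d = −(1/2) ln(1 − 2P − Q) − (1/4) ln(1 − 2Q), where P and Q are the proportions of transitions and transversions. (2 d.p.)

Under the Kimura two-parameter model, d = −½ ln(1 − 2P − Q) − ¼ ln(1 − 2Q).
1 − 2P − Q = 0.4293, giving −½ ln(0.4293) = 0.422800.
1 − 2Q = 0.9702, giving −¼ ln(0.9702) = 0.007563.
d = 0.422800 + 0.007563 = 0.430363.
Under a molecular clock d = 2μt, so t = d/(2μ) = 0.430363 / (2 × 9.1 × 10^-8) = 2.36 million years.

2.36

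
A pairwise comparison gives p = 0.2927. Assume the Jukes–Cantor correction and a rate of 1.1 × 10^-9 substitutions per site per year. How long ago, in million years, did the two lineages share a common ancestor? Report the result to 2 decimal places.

d = −(3/4) ln(1 − 4p/3) = −0.75 ln(1 − 0.390267) = −0.75 ln(0.609733)
  = −0.75 × (-0.494734) = 0.371051 substitutions/site.
Under a molecular clock d = 2μt, so t = d/(2μ) = 0.371051 / (2 × 1.1 × 10^-9) = 168.66 million years.

168.66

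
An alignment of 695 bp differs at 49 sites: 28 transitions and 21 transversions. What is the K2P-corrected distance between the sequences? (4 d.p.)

0.0743

P = 28/695 ≈ 0.040288 and Q = 21/695 ≈ 0.030216.
Under the Kimura two-parameter model, d = −½ ln(1 − 2P − Q) − ¼ ln(1 − 2Q).
1 − 2P − Q = 0.889208, giving −½ ln(0.889208) = 0.058712.
1 − 2Q = 0.939568, giving −¼ ln(0.939568) = 0.015584.
d = 0.058712 + 0.015584 = 0.074296.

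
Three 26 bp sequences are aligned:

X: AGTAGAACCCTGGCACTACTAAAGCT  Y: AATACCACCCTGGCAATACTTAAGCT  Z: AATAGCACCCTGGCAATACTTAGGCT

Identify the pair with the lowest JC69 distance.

X–Y: 5/26 differ, p = 0.192, d = 0.222.
X–Z: 5/26 differ, p = 0.192, d = 0.222.
Y–Z: 2/26 differ, p = 0.077, d = 0.081.
The smallest distance is between Y and Z.

Y and Z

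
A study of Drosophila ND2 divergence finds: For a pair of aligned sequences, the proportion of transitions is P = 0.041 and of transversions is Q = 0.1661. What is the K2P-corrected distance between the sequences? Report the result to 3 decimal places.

Under the Kimura two-parameter model, d = −½ ln(1 − 2P − Q) − ¼ ln(1 − 2Q).
1 − 2P − Q = 0.7519, giving −½ ln(0.7519) = 0.142576.
1 − 2Q = 0.6678, giving −¼ ln(0.6678) = 0.100942.
d = 0.142576 + 0.100942 = 0.243518.

0.244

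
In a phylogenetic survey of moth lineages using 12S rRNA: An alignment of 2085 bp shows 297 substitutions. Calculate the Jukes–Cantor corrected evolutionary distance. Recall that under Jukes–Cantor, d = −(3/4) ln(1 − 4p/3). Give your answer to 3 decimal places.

p = 297/2085 ≈ 0.142446.
d = −(3/4) ln(1 − 4p/3) = −0.75 ln(1 − 0.189928) = −0.75 ln(0.810072)
  = −0.75 × (-0.210632) = 0.157974 substitutions/site.

0.158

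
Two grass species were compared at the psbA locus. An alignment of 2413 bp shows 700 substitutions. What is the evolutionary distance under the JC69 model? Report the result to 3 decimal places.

p = 700/2413 ≈ 0.290095.
d = −(3/4) ln(1 − 4p/3) = −0.75 ln(1 − 0.386793) = −0.75 ln(0.613207)
  = −0.75 × (-0.489053) = 0.366790 substitutions/site.

0.367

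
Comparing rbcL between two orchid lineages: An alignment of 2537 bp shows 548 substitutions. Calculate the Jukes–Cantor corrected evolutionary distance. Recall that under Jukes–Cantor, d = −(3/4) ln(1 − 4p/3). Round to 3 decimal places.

0.255

p = 548/2537 ≈ 0.216003.
d = −(3/4) ln(1 − 4p/3) = −0.75 ln(1 − 0.288004) = −0.75 ln(0.711996)
  = −0.75 × (-0.339683) = 0.254762 substitutions/site.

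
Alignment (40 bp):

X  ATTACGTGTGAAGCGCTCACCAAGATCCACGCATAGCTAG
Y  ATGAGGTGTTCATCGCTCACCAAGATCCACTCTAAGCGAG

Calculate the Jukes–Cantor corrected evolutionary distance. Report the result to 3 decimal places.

0.268

The sequences differ at 9 of 40 sites (3, 5, 10, 11, 13, 31, 33, 34, 38), so p = 9/40 = 0.225.
d = −(3/4) ln(1 − 4p/3) = −0.75 ln(1 − 0.3) = −0.75 ln(0.7)
  = −0.75 × (-0.356675) = 0.267506 substitutions/site.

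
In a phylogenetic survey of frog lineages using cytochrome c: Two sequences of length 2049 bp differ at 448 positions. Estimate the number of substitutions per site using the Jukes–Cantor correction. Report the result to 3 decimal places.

0.258

p = 448/2049 ≈ 0.218643.
d = −(3/4) ln(1 − 4p/3) = −0.75 ln(1 − 0.291524) = −0.75 ln(0.708476)
  = −0.75 × (-0.344639) = 0.258479 substitutions/site.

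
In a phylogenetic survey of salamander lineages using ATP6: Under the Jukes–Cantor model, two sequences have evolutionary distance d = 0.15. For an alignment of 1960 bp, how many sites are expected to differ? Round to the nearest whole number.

Invert JC69: p = (3/4)(1 − e^(−4d/3)) = 0.75 × (1 − e^(-0.2)) = 0.75 × (1 − 0.818731) = 0.135952.
Expected differing sites = pL ≈ 0.135952 × 1960 = 266.46592 ≈ 266.

266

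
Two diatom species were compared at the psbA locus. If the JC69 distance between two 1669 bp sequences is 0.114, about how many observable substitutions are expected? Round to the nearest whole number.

Invert JC69: p = (3/4)(1 − e^(−4d/3)) = 0.75 × (1 − e^(-0.152)) = 0.75 × (1 − 0.858988) = 0.105759.
Expected differing sites = pL ≈ 0.105759 × 1669 = 176.511771 ≈ 177.

177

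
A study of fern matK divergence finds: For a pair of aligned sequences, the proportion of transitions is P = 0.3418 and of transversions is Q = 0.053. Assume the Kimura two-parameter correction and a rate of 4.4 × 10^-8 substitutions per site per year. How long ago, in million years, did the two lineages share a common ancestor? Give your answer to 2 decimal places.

7.90

Under the Kimura two-parameter model, d = −½ ln(1 − 2P − Q) − ¼ ln(1 − 2Q).
1 − 2P − Q = 0.2634, giving −½ ln(0.2634) = 0.667041.
1 − 2Q = 0.894, giving −¼ ln(0.894) = 0.028012.
d = 0.667041 + 0.028012 = 0.695053.
Under a molecular clock d = 2μt, so t = d/(2μ) = 0.695053 / (2 × 4.4 × 10^-8) = 7.90 million years.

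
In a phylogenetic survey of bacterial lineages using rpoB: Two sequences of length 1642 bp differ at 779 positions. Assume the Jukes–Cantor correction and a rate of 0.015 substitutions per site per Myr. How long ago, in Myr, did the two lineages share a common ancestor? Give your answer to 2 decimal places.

25.03

p = 779/1642 ≈ 0.474421.
d = −(3/4) ln(1 − 4p/3) = −0.75 ln(1 − 0.632561) = −0.75 ln(0.367439)
  = −0.75 × (-1.001198) = 0.750899 substitutions/site.
Under a molecular clock d = 2μt, so t = d/(2μ) = 0.750899 / (2 × 0.015) = 25.03 Myr.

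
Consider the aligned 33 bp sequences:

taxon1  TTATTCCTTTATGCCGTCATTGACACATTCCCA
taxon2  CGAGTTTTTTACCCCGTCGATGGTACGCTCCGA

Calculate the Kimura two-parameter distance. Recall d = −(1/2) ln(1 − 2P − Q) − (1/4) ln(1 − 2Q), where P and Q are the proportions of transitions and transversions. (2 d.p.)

Of 33 sites, 9 differences are transitions and 5 are transversions, so P = 9/33 ≈ 0.272727 and Q = 5/33 ≈ 0.151515.
Under the Kimura two-parameter model, d = −½ ln(1 − 2P − Q) − ¼ ln(1 − 2Q).
1 − 2P − Q = 0.303031, giving −½ ln(0.303031) = 0.596960.
1 − 2Q = 0.69697, giving −¼ ln(0.69697) = 0.090253.
d = 0.596960 + 0.090253 = 0.687213.

0.69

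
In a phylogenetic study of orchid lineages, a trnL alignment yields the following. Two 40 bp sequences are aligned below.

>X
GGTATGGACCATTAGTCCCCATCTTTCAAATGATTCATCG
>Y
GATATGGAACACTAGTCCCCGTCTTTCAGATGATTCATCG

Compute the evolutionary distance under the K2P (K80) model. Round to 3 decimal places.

0.140

Of 40 sites, 4 differences are transitions and 1 are transversions, so P = 4/40 = 0.1 and Q = 1/40 = 0.025.
Under the Kimura two-parameter model, d = −½ ln(1 − 2P − Q) − ¼ ln(1 − 2Q).
1 − 2P − Q = 0.775, giving −½ ln(0.775) = 0.127446.
1 − 2Q = 0.95, giving −¼ ln(0.95) = 0.012823.
d = 0.127446 + 0.012823 = 0.140269.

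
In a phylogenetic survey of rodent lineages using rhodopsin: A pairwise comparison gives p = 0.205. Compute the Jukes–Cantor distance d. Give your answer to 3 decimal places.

0.239

d = −(3/4) ln(1 − 4p/3) = −0.75 ln(1 − 0.273333) = −0.75 ln(0.726667)
  = −0.75 × (-0.319287) = 0.239465 substitutions/site.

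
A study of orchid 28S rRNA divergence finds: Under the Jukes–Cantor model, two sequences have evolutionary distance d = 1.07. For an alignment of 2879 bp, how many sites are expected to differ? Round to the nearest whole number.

Invert JC69: p = (3/4)(1 − e^(−4d/3)) = 0.75 × (1 − e^(-1.426667)) = 0.75 × (1 − 0.240108) = 0.569919.
Expected differing sites = pL ≈ 0.569919 × 2879 = 1640.796801 ≈ 1641.

1641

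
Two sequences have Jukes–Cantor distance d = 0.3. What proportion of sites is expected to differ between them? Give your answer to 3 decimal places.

0.247

p = (3/4)(1 − e^(−4d/3)) = 0.75 × (1 − e^(-0.4)) = 0.75 × (1 − 0.670320) = 0.247260.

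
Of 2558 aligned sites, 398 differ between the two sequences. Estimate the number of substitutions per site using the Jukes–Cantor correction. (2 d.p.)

p = 398/2558 ≈ 0.15559.
d = −(3/4) ln(1 − 4p/3) = −0.75 ln(1 − 0.207453) = −0.75 ln(0.792547)
  = −0.75 × (-0.232503) = 0.174377 substitutions/site.

0.17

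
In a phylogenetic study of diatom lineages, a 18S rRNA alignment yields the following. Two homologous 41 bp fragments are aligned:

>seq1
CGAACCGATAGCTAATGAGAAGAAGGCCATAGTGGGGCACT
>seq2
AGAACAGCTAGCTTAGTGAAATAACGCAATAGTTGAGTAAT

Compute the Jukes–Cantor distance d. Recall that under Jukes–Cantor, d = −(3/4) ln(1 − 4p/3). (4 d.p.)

The sequences differ at 15 of 41 sites, so p = 15/41 ≈ 0.365854.
d = −(3/4) ln(1 − 4p/3) = −0.75 ln(1 − 0.487805) = −0.75 ln(0.512195)
  = −0.75 × (-0.669050) = 0.501788 substitutions/site.

0.5018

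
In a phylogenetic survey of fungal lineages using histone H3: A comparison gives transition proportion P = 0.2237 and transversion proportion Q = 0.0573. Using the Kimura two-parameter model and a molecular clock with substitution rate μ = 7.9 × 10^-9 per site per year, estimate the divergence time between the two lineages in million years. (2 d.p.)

Under the Kimura two-parameter model, d = −½ ln(1 − 2P − Q) − ¼ ln(1 − 2Q).
1 − 2P − Q = 0.4953, giving −½ ln(0.4953) = 0.351296.
1 − 2Q = 0.8854, giving −¼ ln(0.8854) = 0.030429.
d = 0.351296 + 0.030429 = 0.381725.
Under a molecular clock d = 2μt, so t = d/(2μ) = 0.381725 / (2 × 7.9 × 10^-9) = 24.16 million years.

24.16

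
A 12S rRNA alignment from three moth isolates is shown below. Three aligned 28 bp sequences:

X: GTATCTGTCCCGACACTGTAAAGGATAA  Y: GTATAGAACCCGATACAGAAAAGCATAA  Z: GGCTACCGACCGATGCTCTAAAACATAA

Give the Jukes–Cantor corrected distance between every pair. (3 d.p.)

X–Y: 8/28 sites differ → p ≈ 0.285714, d = −0.75 ln(1 − 0.380952) = 0.359679 ≈ 0.360.
X–Z: 12/28 sites differ → p ≈ 0.428571, d = −0.75 ln(1 − 0.571428) = 0.635472 ≈ 0.635.
Y–Z: 11/28 sites differ → p ≈ 0.392857, d = −0.75 ln(1 − 0.523809) = 0.556452 ≈ 0.556.

d(X,Y) = 0.360, d(X,Z) = 0.635, d(Y,Z) = 0.556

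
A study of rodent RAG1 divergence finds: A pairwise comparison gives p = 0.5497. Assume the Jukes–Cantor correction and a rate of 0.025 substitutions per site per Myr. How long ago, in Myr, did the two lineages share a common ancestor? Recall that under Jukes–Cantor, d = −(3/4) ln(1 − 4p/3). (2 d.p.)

d = −(3/4) ln(1 − 4p/3) = −0.75 ln(1 − 0.732933) = −0.75 ln(0.267067)
  = −0.75 × (-1.320256) = 0.990192 substitutions/site.
Under a molecular clock d = 2μt, so t = d/(2μ) = 0.990192 / (2 × 0.025) = 19.80 Myr.

19.80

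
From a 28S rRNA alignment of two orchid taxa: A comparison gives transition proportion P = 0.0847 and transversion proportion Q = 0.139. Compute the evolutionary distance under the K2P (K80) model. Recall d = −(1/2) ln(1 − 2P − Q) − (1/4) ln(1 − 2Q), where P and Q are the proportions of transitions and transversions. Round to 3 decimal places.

0.266

Under the Kimura two-parameter model, d = −½ ln(1 − 2P − Q) − ¼ ln(1 − 2Q).
1 − 2P − Q = 0.6916, giving −½ ln(0.6916) = 0.184374.
1 − 2Q = 0.722, giving −¼ ln(0.722) = 0.081433.
d = 0.184374 + 0.081433 = 0.265807.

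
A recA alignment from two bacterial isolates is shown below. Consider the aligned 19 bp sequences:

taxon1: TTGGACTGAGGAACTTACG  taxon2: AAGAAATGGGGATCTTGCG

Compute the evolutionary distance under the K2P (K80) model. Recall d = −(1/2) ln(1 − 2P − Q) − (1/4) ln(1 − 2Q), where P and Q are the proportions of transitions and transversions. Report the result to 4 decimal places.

0.5102

Of 19 sites, 3 differences are transitions and 4 are transversions, so P = 3/19 ≈ 0.157895 and Q = 4/19 ≈ 0.210526.
Under the Kimura two-parameter model, d = −½ ln(1 − 2P − Q) − ¼ ln(1 − 2Q).
1 − 2P − Q = 0.473684, giving −½ ln(0.473684) = 0.373607.
1 − 2Q = 0.578948, giving −¼ ln(0.578948) = 0.136636.
d = 0.373607 + 0.136636 = 0.510243.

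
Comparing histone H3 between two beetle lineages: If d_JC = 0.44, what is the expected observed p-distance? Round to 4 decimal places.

0.3329

p = (3/4)(1 − e^(−4d/3)) = 0.75 × (1 − e^(-0.586667)) = 0.75 × (1 − 0.556178) = 0.332867.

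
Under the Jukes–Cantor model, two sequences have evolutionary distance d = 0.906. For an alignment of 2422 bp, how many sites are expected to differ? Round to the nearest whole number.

1274

Invert JC69: p = (3/4)(1 − e^(−4d/3)) = 0.75 × (1 − e^(-1.208)) = 0.75 × (1 − 0.298794) = 0.525905.
Expected differing sites = pL ≈ 0.525905 × 2422 = 1273.74191 ≈ 1274.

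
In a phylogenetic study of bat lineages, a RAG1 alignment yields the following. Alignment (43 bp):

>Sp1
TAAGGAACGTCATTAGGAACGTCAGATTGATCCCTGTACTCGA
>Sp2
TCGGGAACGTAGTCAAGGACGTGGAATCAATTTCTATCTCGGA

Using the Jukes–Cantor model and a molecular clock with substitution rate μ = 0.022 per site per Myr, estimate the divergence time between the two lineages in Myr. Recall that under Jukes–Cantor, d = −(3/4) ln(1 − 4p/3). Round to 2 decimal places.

15.16

The sequences differ at 19 of 43 sites, so p = 19/43 ≈ 0.44186.
d = −(3/4) ln(1 − 4p/3) = −0.75 ln(1 − 0.589147) = −0.75 ln(0.410853)
  = −0.75 × (-0.889520) = 0.667140 substitutions/site.
Under a molecular clock d = 2μt, so t = d/(2μ) = 0.667140 / (2 × 0.022) = 15.16 Myr.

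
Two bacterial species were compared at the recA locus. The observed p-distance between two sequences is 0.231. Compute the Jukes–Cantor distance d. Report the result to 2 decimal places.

0.28

d = −(3/4) ln(1 − 4p/3) = −0.75 ln(1 − 0.308) = −0.75 ln(0.692)
  = −0.75 × (-0.368169) = 0.276127 substitutions/site.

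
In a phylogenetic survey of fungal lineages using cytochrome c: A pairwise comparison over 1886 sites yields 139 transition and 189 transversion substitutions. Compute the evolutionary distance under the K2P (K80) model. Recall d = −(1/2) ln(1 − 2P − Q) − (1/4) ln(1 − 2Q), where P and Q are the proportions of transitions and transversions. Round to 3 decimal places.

0.198

P = 139/1886 ≈ 0.073701 and Q = 189/1886 ≈ 0.100212.
Under the Kimura two-parameter model, d = −½ ln(1 − 2P − Q) − ¼ ln(1 − 2Q).
1 − 2P − Q = 0.752386, giving −½ ln(0.752386) = 0.142253.
1 − 2Q = 0.799576, giving −¼ ln(0.799576) = 0.055918.
d = 0.142253 + 0.055918 = 0.198171.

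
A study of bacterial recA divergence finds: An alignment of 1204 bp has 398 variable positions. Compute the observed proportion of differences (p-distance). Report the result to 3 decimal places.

0.331

p = 398/1204 = 0.330564… ≈ 0.331 (to 3 d.p.).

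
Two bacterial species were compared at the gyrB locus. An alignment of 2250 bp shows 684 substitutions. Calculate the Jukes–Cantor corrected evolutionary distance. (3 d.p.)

0.390

p = 684/2250 = 0.304.
d = −(3/4) ln(1 − 4p/3) = −0.75 ln(1 − 0.405333) = −0.75 ln(0.594667)
  = −0.75 × (-0.519754) = 0.389816 substitutions/site.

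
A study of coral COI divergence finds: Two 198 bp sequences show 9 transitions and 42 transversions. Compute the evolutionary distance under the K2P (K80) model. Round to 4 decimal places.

P = 9/198 ≈ 0.045455 and Q = 42/198 ≈ 0.212121.
Under the Kimura two-parameter model, d = −½ ln(1 − 2P − Q) − ¼ ln(1 − 2Q).
1 − 2P − Q = 0.696969, giving −½ ln(0.696969) = 0.180507.
1 − 2Q = 0.575758, giving −¼ ln(0.575758) = 0.138017.
d = 0.180507 + 0.138017 = 0.318524.

0.3185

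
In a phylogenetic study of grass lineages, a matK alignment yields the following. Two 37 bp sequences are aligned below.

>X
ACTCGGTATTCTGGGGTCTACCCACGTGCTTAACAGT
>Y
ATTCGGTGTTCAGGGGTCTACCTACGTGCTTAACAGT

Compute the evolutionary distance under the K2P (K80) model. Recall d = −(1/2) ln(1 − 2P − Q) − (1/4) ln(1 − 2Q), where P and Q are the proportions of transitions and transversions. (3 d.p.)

Of 37 sites, 3 differences are transitions and 1 are transversions, so P = 3/37 ≈ 0.081081 and Q = 1/37 ≈ 0.027027.
Under the Kimura two-parameter model, d = −½ ln(1 − 2P − Q) − ¼ ln(1 − 2Q).
1 − 2P − Q = 0.810811, giving −½ ln(0.810811) = 0.104860.
1 − 2Q = 0.945946, giving −¼ ln(0.945946) = 0.013892.
d = 0.104860 + 0.013892 = 0.118752.

0.119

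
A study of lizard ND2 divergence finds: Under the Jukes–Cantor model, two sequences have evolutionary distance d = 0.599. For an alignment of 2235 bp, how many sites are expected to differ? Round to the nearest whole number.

922

Invert JC69: p = (3/4)(1 − e^(−4d/3)) = 0.75 × (1 − e^(-0.798667)) = 0.75 × (1 − 0.449928) = 0.412554.
Expected differing sites = pL ≈ 0.412554 × 2235 = 922.05819 ≈ 922.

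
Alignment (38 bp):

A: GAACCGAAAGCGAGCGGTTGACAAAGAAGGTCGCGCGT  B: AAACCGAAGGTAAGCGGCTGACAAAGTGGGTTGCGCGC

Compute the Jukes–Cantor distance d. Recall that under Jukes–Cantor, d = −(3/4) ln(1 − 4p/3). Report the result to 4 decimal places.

0.2846

The sequences differ at 9 of 38 sites (1, 9, 11, 12, 18, 27, 28, 32, 38), so p = 9/38 ≈ 0.236842.
d = −(3/4) ln(1 − 4p/3) = −0.75 ln(1 − 0.315789) = −0.75 ln(0.684211)
  = −0.75 × (-0.379489) = 0.284617 substitutions/site.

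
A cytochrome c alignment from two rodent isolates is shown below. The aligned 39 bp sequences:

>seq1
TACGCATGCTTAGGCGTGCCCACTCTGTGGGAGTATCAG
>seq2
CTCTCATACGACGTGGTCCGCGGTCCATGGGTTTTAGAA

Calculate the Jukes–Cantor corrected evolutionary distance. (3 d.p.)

0.949

The sequences differ at 21 of 39 sites, so p = 21/39 ≈ 0.538462.
d = −(3/4) ln(1 − 4p/3) = −0.75 ln(1 − 0.717949) = −0.75 ln(0.282051)
  = −0.75 × (-1.265667) = 0.949250 substitutions/site.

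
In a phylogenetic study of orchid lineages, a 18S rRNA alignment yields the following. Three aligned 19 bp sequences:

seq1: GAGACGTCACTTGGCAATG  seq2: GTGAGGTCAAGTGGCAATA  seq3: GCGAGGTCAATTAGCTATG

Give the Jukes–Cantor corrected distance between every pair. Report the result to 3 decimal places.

seq1–seq2: 5/19 sites differ → p ≈ 0.263158, d = −0.75 ln(1 − 0.350877) = 0.324100 ≈ 0.324.
seq1–seq3: 5/19 sites differ → p ≈ 0.263158, d = −0.75 ln(1 − 0.350877) = 0.324100 ≈ 0.324.
seq2–seq3: 5/19 sites differ → p ≈ 0.263158, d = −0.75 ln(1 − 0.350877) = 0.324100 ≈ 0.324.

d(seq1,seq2) = 0.324, d(seq1,seq3) = 0.324, d(seq2,seq3) = 0.324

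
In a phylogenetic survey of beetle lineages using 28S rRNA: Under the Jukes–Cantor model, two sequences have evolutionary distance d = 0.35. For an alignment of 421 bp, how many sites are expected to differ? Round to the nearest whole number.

118

Invert JC69: p = (3/4)(1 − e^(−4d/3)) = 0.75 × (1 − e^(-0.466667)) = 0.75 × (1 − 0.627089) = 0.279683.
Expected differing sites = pL ≈ 0.279683 × 421 = 117.746543 ≈ 118.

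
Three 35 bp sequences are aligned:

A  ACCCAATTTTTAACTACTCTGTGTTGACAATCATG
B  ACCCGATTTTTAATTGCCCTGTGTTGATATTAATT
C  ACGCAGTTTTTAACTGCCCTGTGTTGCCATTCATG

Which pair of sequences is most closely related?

A and C

A–B: 8/35 differ, p = 0.229, d = 0.273.
A–C: 6/35 differ, p = 0.171, d = 0.195.
B–C: 8/35 differ, p = 0.229, d = 0.273.
The smallest distance is between A and C.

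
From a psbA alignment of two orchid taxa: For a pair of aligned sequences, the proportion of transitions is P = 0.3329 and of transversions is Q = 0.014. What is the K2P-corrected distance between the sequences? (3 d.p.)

Under the Kimura two-parameter model, d = −½ ln(1 − 2P − Q) − ¼ ln(1 − 2Q).
1 − 2P − Q = 0.3202, giving −½ ln(0.3202) = 0.569405.
1 − 2Q = 0.972, giving −¼ ln(0.972) = 0.007100.
d = 0.569405 + 0.007100 = 0.576505.

0.577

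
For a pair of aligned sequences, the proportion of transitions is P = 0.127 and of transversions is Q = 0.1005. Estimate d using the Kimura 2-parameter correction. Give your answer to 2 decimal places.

0.27

Under the Kimura two-parameter model, d = −½ ln(1 − 2P − Q) − ¼ ln(1 − 2Q).
1 − 2P − Q = 0.6455, giving −½ ln(0.6455) = 0.218865.
1 − 2Q = 0.799, giving −¼ ln(0.799) = 0.056099.
d = 0.218865 + 0.056099 = 0.274964.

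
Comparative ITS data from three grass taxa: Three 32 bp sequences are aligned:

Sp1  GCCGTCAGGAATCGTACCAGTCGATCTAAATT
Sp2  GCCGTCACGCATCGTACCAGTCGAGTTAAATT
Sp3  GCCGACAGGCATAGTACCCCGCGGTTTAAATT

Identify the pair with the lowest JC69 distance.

Sp1 and Sp2

Sp1–Sp2: 4/32 differ, p = 0.125, d = 0.137.
Sp1–Sp3: 8/32 differ, p = 0.250, d = 0.304.
Sp2–Sp3: 8/32 differ, p = 0.250, d = 0.304.
The smallest distance is between Sp1 and Sp2.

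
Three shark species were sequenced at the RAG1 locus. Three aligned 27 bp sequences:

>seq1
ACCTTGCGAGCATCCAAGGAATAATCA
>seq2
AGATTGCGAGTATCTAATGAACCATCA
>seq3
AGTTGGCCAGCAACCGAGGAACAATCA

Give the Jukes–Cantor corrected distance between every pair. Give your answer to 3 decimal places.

seq1–seq2: 7/27 sites differ → p ≈ 0.259259, d = −0.75 ln(1 − 0.345679) = 0.318118 ≈ 0.318.
seq1–seq3: 7/27 sites differ → p ≈ 0.259259, d = −0.75 ln(1 − 0.345679) = 0.318118 ≈ 0.318.
seq2–seq3: 9/27 sites differ → p ≈ 0.333333, d = −0.75 ln(1 − 0.444444) = 0.440839 ≈ 0.441.

d(seq1,seq2) = 0.318, d(seq1,seq3) = 0.318, d(seq2,seq3) = 0.441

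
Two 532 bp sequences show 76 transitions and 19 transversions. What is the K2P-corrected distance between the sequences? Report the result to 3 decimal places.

0.212

P = 76/532 ≈ 0.142857 and Q = 19/532 ≈ 0.035714.
Under the Kimura two-parameter model, d = −½ ln(1 − 2P − Q) − ¼ ln(1 − 2Q).
1 − 2P − Q = 0.678572, giving −½ ln(0.678572) = 0.193882.
1 − 2Q = 0.928572, giving −¼ ln(0.928572) = 0.018527.
d = 0.193882 + 0.018527 = 0.212409.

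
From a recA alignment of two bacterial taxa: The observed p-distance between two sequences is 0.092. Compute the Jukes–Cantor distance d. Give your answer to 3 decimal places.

0.098

d = −(3/4) ln(1 − 4p/3) = −0.75 ln(1 − 0.122667) = −0.75 ln(0.877333)
  = −0.75 × (-0.130869) = 0.098152 substitutions/site.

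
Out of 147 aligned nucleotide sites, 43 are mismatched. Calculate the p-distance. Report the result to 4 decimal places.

0.2925

p = 43/147 = 0.292517… ≈ 0.2925 (to 4 d.p.).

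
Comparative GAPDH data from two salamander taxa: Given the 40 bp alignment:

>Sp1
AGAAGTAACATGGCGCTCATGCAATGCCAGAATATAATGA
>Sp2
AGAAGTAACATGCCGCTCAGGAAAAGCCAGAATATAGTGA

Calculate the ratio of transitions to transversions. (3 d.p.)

Transitions are A↔G and C↔T; transversions are all other mismatches.
Transitions: 1. Transversions: 4.
R = 1/4 = 0.250.

0.250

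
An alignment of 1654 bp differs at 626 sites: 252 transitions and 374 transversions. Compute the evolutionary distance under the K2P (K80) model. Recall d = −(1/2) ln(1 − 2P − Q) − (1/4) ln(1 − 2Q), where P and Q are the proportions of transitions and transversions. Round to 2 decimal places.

0.53

P = 252/1654 ≈ 0.152358 and Q = 374/1654 ≈ 0.226119.
Under the Kimura two-parameter model, d = −½ ln(1 − 2P − Q) − ¼ ln(1 − 2Q).
1 − 2P − Q = 0.469165, giving −½ ln(0.469165) = 0.378400.
1 − 2Q = 0.547762, giving −¼ ln(0.547762) = 0.150479.
d = 0.378400 + 0.150479 = 0.528879.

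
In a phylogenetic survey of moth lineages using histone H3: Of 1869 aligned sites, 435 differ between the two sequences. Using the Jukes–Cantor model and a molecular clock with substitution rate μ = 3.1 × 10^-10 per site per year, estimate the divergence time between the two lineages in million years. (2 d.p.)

p = 435/1869 ≈ 0.232745.
d = −(3/4) ln(1 − 4p/3) = −0.75 ln(1 − 0.310327) = −0.75 ln(0.689673)
  = −0.75 × (-0.371538) = 0.278654 substitutions/site.
Under a molecular clock d = 2μt, so t = d/(2μ) = 0.278654 / (2 × 3.1 × 10^-10) = 449.44 million years.

449.44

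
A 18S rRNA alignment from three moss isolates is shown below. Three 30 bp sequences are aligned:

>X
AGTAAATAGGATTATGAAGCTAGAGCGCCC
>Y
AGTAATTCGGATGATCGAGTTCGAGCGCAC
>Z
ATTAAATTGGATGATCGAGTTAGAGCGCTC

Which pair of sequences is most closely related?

Y and Z

X–Y: 8/30 differ, p = 0.267, d = 0.330.
X–Z: 7/30 differ, p = 0.233, d = 0.280.
Y–Z: 5/30 differ, p = 0.167, d = 0.188.
The smallest distance is between Y and Z.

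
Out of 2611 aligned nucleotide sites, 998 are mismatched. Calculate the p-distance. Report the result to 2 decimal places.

p = 998/2611 = 0.382229… ≈ 0.38 (to 2 d.p.).

0.38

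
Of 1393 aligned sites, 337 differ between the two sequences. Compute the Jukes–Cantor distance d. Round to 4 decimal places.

p = 337/1393 ≈ 0.241924.
d = −(3/4) ln(1 − 4p/3) = −0.75 ln(1 − 0.322565) = −0.75 ln(0.677435)
  = −0.75 × (-0.389442) = 0.292082 substitutions/site.

0.2921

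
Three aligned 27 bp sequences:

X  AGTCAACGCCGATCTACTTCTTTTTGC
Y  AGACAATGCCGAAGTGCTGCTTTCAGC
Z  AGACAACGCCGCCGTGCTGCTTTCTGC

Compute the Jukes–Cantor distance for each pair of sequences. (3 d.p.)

d(X,Y) = 0.377, d(X,Z) = 0.318, d(Y,Z) = 0.165

X–Y: 8/27 sites differ → p ≈ 0.296296, d = −0.75 ln(1 − 0.395061) = 0.376971 ≈ 0.377.
X–Z: 7/27 sites differ → p ≈ 0.259259, d = −0.75 ln(1 − 0.345679) = 0.318118 ≈ 0.318.
Y–Z: 4/27 sites differ → p ≈ 0.148148, d = −0.75 ln(1 − 0.197531) = 0.165047 ≈ 0.165.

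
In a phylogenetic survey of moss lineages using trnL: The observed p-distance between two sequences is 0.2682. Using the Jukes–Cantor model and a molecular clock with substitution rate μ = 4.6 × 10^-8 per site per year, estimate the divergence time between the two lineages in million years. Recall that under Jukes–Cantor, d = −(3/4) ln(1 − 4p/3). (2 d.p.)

3.61

d = −(3/4) ln(1 − 4p/3) = −0.75 ln(1 − 0.3576) = −0.75 ln(0.6424)
  = −0.75 × (-0.442544) = 0.331908 substitutions/site.
Under a molecular clock d = 2μt, so t = d/(2μ) = 0.331908 / (2 × 4.6 × 10^-8) = 3.61 million years.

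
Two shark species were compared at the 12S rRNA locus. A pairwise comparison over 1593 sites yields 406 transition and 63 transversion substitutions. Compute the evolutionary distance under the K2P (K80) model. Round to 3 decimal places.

0.419

P = 406/1593 ≈ 0.254865 and Q = 63/1593 ≈ 0.039548.
Under the Kimura two-parameter model, d = −½ ln(1 − 2P − Q) − ¼ ln(1 − 2Q).
1 − 2P − Q = 0.450722, giving −½ ln(0.450722) = 0.398452.
1 − 2Q = 0.920904, giving −¼ ln(0.920904) = 0.020600.
d = 0.398452 + 0.020600 = 0.419052.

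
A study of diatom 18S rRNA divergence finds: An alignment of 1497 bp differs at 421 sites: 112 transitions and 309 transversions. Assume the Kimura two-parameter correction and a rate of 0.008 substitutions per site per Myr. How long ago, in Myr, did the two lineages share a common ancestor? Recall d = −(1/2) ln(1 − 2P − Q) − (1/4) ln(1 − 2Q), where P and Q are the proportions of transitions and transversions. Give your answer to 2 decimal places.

22.07

P = 112/1497 ≈ 0.074816 and Q = 309/1497 ≈ 0.206413.
Under the Kimura two-parameter model, d = −½ ln(1 − 2P − Q) − ¼ ln(1 − 2Q).
1 − 2P − Q = 0.643955, giving −½ ln(0.643955) = 0.220063.
1 − 2Q = 0.587174, giving −¼ ln(0.587174) = 0.133109.
d = 0.220063 + 0.133109 = 0.353172.
Under a molecular clock d = 2μt, so t = d/(2μ) = 0.353172 / (2 × 0.008) = 22.07 Myr.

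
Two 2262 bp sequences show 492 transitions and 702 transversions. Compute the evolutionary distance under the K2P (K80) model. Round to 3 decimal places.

0.926

P = 492/2262 ≈ 0.217507 and Q = 702/2262 ≈ 0.310345.
Under the Kimura two-parameter model, d = −½ ln(1 − 2P − Q) − ¼ ln(1 − 2Q).
1 − 2P − Q = 0.254641, giving −½ ln(0.254641) = 0.683950.
1 − 2Q = 0.37931, giving −¼ ln(0.37931) = 0.242350.
d = 0.683950 + 0.242350 = 0.926300.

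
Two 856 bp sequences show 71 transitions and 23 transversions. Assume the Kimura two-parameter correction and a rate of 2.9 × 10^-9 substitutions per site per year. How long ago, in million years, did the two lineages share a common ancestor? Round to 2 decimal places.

P = 71/856 ≈ 0.082944 and Q = 23/856 ≈ 0.026869.
Under the Kimura two-parameter model, d = −½ ln(1 − 2P − Q) − ¼ ln(1 − 2Q).
1 − 2P − Q = 0.807243, giving −½ ln(0.807243) = 0.107065.
1 − 2Q = 0.946262, giving −¼ ln(0.946262) = 0.013809.
d = 0.107065 + 0.013809 = 0.120874.
Under a molecular clock d = 2μt, so t = d/(2μ) = 0.120874 / (2 × 2.9 × 10^-9) = 20.84 million years.

20.84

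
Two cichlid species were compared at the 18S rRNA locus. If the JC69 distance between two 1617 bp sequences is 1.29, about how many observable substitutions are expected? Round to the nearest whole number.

Invert JC69: p = (3/4)(1 − e^(−4d/3)) = 0.75 × (1 − e^(-1.72)) = 0.75 × (1 − 0.179066) = 0.615701.
Expected differing sites = pL ≈ 0.615701 × 1617 = 995.588517 ≈ 996.

996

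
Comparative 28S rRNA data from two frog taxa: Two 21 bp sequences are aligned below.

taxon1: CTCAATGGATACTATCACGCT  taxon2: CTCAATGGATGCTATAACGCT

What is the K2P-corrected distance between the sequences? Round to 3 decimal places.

0.102

Of 21 sites, 1 differences are transitions and 1 are transversions, so P = 1/21 ≈ 0.047619 and Q = 1/21 ≈ 0.047619.
Under the Kimura two-parameter model, d = −½ ln(1 − 2P − Q) − ¼ ln(1 − 2Q).
1 − 2P − Q = 0.857143, giving −½ ln(0.857143) = 0.077075.
1 − 2Q = 0.904762, giving −¼ ln(0.904762) = 0.025021.
d = 0.077075 + 0.025021 = 0.102096.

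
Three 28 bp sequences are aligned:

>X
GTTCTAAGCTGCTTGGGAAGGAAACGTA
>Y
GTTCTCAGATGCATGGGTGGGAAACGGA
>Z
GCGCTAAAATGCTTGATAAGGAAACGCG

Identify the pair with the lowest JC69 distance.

X–Y: 6/28 differ, p = 0.214, d = 0.252.
X–Z: 8/28 differ, p = 0.286, d = 0.360.
Y–Z: 11/28 differ, p = 0.393, d = 0.556.
The smallest distance is between X and Y.

X and Y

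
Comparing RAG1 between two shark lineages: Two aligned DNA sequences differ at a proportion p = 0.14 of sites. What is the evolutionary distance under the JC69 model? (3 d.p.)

d = −(3/4) ln(1 − 4p/3) = −0.75 ln(1 − 0.186667) = −0.75 ln(0.813333)
  = −0.75 × (-0.206615) = 0.154961 substitutions/site.

0.155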